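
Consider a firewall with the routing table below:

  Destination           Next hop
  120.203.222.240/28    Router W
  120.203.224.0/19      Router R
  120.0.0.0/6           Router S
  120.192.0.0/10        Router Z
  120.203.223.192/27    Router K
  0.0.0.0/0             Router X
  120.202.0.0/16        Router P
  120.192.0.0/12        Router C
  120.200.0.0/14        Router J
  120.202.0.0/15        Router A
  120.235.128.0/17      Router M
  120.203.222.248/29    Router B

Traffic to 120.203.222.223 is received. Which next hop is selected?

Routes whose prefix contains 120.203.222.223:
  0.0.0.0/0 (default, matches everything) -> Router X
  120.0.0.0/6 (120.0.0.0 - 123.255.255.255) -> Router S
  120.192.0.0/10 (120.192.0.0 - 120.255.255.255) -> Router Z
  120.192.0.0/12 (120.192.0.0 - 120.207.255.255) -> Router C
  120.200.0.0/14 (120.200.0.0 - 120.203.255.255) -> Router J
  120.202.0.0/15 (120.202.0.0 - 120.203.255.255) -> Router A
More-specific entries that do NOT match:
  120.203.222.248/29 (120.203.222.248 - 120.203.222.255) does not contain 120.203.222.223
  120.203.222.240/28 (120.203.222.240 - 120.203.222.255) does not contain 120.203.222.223
  120.203.223.192/27 (120.203.223.192 - 120.203.223.223) does not contain 120.203.222.223
  120.203.224.0/19 (120.203.224.0 - 120.203.255.255) does not contain 120.203.222.223
  120.235.128.0/17 (120.235.128.0 - 120.235.255.255) does not contain 120.203.222.223
  120.202.0.0/16 (120.202.0.0 - 120.202.255.255) does not contain 120.203.222.223
Longest matching prefix is /15 -> next hop Router A.

Router A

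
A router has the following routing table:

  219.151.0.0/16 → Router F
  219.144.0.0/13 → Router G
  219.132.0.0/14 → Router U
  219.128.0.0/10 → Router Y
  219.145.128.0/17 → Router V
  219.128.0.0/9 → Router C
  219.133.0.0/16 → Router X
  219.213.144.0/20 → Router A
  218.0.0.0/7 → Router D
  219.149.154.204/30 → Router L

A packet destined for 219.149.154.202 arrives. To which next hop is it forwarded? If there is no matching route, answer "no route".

Routes whose prefix contains 219.149.154.202:
  218.0.0.0/7 (218.0.0.0 - 219.255.255.255) -> Router D
  219.128.0.0/9 (219.128.0.0 - 219.255.255.255) -> Router C
  219.128.0.0/10 (219.128.0.0 - 219.191.255.255) -> Router Y
  219.144.0.0/13 (219.144.0.0 - 219.151.255.255) -> Router G
More-specific entries that do NOT match:
  219.149.154.204/30 (219.149.154.204 - 219.149.154.207) does not contain 219.149.154.202
  219.213.144.0/20 (219.213.144.0 - 219.213.159.255) does not contain 219.149.154.202
  219.145.128.0/17 (219.145.128.0 - 219.145.255.255) does not contain 219.149.154.202
  219.151.0.0/16 (219.151.0.0 - 219.151.255.255) does not contain 219.149.154.202
  219.133.0.0/16 (219.133.0.0 - 219.133.255.255) does not contain 219.149.154.202
  219.132.0.0/14 (219.132.0.0 - 219.135.255.255) does not contain 219.149.154.202
Longest matching prefix is /13 -> next hop Router G.

Router G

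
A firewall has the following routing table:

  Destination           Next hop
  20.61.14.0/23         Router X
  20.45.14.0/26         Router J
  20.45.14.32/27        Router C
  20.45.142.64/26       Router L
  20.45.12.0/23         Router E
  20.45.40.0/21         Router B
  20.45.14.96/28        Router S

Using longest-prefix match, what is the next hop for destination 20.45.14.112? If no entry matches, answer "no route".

no route

No entry's prefix contains 20.45.14.112; there is no default route.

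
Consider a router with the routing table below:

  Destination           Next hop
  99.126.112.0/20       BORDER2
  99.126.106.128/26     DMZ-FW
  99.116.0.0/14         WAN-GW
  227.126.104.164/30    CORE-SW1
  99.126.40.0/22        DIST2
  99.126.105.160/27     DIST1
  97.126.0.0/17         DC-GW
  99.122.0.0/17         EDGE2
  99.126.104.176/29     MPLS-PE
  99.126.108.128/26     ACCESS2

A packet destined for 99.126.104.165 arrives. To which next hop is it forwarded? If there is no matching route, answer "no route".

no route

No entry's prefix contains 99.126.104.165; there is no default route.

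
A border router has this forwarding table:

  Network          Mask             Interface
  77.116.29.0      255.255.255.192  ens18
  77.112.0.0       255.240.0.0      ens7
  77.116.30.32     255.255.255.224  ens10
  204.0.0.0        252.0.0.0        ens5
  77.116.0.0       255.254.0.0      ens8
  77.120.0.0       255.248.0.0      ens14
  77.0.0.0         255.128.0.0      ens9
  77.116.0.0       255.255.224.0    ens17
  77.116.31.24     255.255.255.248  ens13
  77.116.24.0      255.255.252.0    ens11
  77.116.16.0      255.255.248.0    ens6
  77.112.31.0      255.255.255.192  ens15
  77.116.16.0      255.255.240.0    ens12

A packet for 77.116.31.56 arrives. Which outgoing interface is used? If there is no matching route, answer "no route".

Routes whose prefix contains 77.116.31.56:
  77.0.0.0/9 (77.0.0.0 - 77.127.255.255) -> ens9
  77.112.0.0/12 (77.112.0.0 - 77.127.255.255) -> ens7
  77.116.0.0/15 (77.116.0.0 - 77.117.255.255) -> ens8
  77.116.0.0/19 (77.116.0.0 - 77.116.31.255) -> ens17
  77.116.16.0/20 (77.116.16.0 - 77.116.31.255) -> ens12
More-specific entries that do NOT match:
  77.116.31.24/29 (77.116.31.24 - 77.116.31.31) does not contain 77.116.31.56
  77.116.30.32/27 (77.116.30.32 - 77.116.30.63) does not contain 77.116.31.56
  77.116.29.0/26 (77.116.29.0 - 77.116.29.63) does not contain 77.116.31.56
  77.112.31.0/26 (77.112.31.0 - 77.112.31.63) does not contain 77.116.31.56
  77.116.24.0/22 (77.116.24.0 - 77.116.27.255) does not contain 77.116.31.56
  77.116.16.0/21 (77.116.16.0 - 77.116.23.255) does not contain 77.116.31.56
Longest matching prefix is /20 -> interface ens12.

ens12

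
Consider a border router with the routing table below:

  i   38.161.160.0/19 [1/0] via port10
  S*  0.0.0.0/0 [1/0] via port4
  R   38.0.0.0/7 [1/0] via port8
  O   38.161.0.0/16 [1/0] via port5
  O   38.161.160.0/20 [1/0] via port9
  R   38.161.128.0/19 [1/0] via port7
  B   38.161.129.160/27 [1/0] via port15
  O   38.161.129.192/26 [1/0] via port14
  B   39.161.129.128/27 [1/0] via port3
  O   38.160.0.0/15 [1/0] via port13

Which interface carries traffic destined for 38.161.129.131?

Routes whose prefix contains 38.161.129.131:
  0.0.0.0/0 (default, matches everything) -> port4
  38.0.0.0/7 (38.0.0.0 - 39.255.255.255) -> port8
  38.160.0.0/15 (38.160.0.0 - 38.161.255.255) -> port13
  38.161.0.0/16 (38.161.0.0 - 38.161.255.255) -> port5
  38.161.128.0/19 (38.161.128.0 - 38.161.159.255) -> port7
More-specific entries that do NOT match:
  38.161.129.160/27 (38.161.129.160 - 38.161.129.191) does not contain 38.161.129.131
  39.161.129.128/27 (39.161.129.128 - 39.161.129.159) does not contain 38.161.129.131
  38.161.129.192/26 (38.161.129.192 - 38.161.129.255) does not contain 38.161.129.131
  38.161.160.0/20 (38.161.160.0 - 38.161.175.255) does not contain 38.161.129.131
Longest matching prefix is /19 -> interface port7.

port7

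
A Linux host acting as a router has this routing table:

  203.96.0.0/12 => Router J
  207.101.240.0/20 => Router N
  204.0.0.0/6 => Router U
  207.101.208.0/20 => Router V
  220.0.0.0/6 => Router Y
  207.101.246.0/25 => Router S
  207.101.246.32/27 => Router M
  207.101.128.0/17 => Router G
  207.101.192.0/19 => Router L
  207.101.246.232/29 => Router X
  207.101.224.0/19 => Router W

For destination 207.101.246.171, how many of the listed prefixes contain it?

Prefixes containing 207.101.246.171:
  204.0.0.0/6 (204.0.0.0 - 207.255.255.255)
  207.101.128.0/17 (207.101.128.0 - 207.101.255.255)
  207.101.224.0/19 (207.101.224.0 - 207.101.255.255)
  207.101.240.0/20 (207.101.240.0 - 207.101.255.255)
Total matching entries: 4.

4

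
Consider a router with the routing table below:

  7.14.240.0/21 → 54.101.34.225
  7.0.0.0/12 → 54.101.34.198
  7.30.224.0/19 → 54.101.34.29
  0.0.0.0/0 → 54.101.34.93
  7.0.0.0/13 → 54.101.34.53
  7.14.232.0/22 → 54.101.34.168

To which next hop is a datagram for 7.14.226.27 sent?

54.101.34.198

Routes whose prefix contains 7.14.226.27:
  0.0.0.0/0 (default, matches everything) -> 54.101.34.93
  7.0.0.0/12 (7.0.0.0 - 7.15.255.255) -> 54.101.34.198
More-specific entries that do NOT match:
  7.14.232.0/22 (7.14.232.0 - 7.14.235.255) does not contain 7.14.226.27
  7.14.240.0/21 (7.14.240.0 - 7.14.247.255) does not contain 7.14.226.27
  7.30.224.0/19 (7.30.224.0 - 7.30.255.255) does not contain 7.14.226.27
  7.0.0.0/13 (7.0.0.0 - 7.7.255.255) does not contain 7.14.226.27
Longest matching prefix is /12 -> next hop 54.101.34.198.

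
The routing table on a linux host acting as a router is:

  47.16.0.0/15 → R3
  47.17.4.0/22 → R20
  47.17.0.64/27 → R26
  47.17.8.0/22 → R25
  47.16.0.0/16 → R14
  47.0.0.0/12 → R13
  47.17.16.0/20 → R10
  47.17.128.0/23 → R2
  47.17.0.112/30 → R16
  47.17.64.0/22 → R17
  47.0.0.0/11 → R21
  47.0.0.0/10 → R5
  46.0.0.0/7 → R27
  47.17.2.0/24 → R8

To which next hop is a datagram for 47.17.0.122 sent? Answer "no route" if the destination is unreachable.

Routes whose prefix contains 47.17.0.122:
  46.0.0.0/7 (46.0.0.0 - 47.255.255.255) -> R27
  47.0.0.0/10 (47.0.0.0 - 47.63.255.255) -> R5
  47.0.0.0/11 (47.0.0.0 - 47.31.255.255) -> R21
  47.16.0.0/15 (47.16.0.0 - 47.17.255.255) -> R3
More-specific entries that do NOT match:
  47.17.0.112/30 (47.17.0.112 - 47.17.0.115) does not contain 47.17.0.122
  47.17.0.64/27 (47.17.0.64 - 47.17.0.95) does not contain 47.17.0.122
  47.17.2.0/24 (47.17.2.0 - 47.17.2.255) does not contain 47.17.0.122
  47.17.128.0/23 (47.17.128.0 - 47.17.129.255) does not contain 47.17.0.122
  47.17.4.0/22 (47.17.4.0 - 47.17.7.255) does not contain 47.17.0.122
  47.17.8.0/22 (47.17.8.0 - 47.17.11.255) does not contain 47.17.0.122
  47.17.64.0/22 (47.17.64.0 - 47.17.67.255) does not contain 47.17.0.122
  47.17.16.0/20 (47.17.16.0 - 47.17.31.255) does not contain 47.17.0.122
  47.16.0.0/16 (47.16.0.0 - 47.16.255.255) does not contain 47.17.0.122
Longest matching prefix is /15 -> next hop R3.

R3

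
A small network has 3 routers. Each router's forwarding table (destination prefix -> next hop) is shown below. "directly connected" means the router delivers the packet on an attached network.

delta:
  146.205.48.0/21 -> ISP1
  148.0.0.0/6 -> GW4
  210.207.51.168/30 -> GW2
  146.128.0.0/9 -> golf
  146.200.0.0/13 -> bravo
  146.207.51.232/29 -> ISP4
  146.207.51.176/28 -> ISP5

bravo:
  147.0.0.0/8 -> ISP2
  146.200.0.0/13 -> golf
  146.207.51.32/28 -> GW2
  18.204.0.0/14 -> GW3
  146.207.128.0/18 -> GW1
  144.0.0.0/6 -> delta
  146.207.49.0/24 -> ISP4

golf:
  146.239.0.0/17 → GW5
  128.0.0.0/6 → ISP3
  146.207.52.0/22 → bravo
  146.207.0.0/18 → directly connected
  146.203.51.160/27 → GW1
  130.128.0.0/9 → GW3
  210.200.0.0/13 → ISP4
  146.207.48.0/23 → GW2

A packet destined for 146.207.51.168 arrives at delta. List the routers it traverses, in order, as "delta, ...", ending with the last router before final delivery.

At delta: longest match for 146.207.51.168 is 146.200.0.0/13 -> bravo
At bravo: longest match for 146.207.51.168 is 146.200.0.0/13 -> golf
At golf: longest match for 146.207.51.168 is 146.207.0.0/18 -> directly connected

delta, bravo, golf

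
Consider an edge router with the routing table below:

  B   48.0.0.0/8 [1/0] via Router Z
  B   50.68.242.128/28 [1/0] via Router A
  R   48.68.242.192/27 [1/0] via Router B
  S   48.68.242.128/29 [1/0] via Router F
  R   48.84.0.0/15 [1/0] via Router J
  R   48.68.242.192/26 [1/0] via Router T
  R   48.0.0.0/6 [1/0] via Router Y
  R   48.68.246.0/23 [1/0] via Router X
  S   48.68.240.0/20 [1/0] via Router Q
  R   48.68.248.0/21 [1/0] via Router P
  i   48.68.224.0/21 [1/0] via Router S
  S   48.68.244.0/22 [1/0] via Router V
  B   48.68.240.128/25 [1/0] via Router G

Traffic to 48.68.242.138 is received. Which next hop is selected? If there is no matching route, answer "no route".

Routes whose prefix contains 48.68.242.138:
  48.0.0.0/6 (48.0.0.0 - 51.255.255.255) -> Router Y
  48.0.0.0/8 (48.0.0.0 - 48.255.255.255) -> Router Z
  48.68.240.0/20 (48.68.240.0 - 48.68.255.255) -> Router Q
More-specific entries that do NOT match:
  48.68.242.128/29 (48.68.242.128 - 48.68.242.135) does not contain 48.68.242.138
  50.68.242.128/28 (50.68.242.128 - 50.68.242.143) does not contain 48.68.242.138
  48.68.242.192/27 (48.68.242.192 - 48.68.242.223) does not contain 48.68.242.138
  48.68.242.192/26 (48.68.242.192 - 48.68.242.255) does not contain 48.68.242.138
  48.68.240.128/25 (48.68.240.128 - 48.68.240.255) does not contain 48.68.242.138
  48.68.246.0/23 (48.68.246.0 - 48.68.247.255) does not contain 48.68.242.138
  48.68.244.0/22 (48.68.244.0 - 48.68.247.255) does not contain 48.68.242.138
  48.68.248.0/21 (48.68.248.0 - 48.68.255.255) does not contain 48.68.242.138
  48.68.224.0/21 (48.68.224.0 - 48.68.231.255) does not contain 48.68.242.138
Longest matching prefix is /20 -> next hop Router Q.

Router Q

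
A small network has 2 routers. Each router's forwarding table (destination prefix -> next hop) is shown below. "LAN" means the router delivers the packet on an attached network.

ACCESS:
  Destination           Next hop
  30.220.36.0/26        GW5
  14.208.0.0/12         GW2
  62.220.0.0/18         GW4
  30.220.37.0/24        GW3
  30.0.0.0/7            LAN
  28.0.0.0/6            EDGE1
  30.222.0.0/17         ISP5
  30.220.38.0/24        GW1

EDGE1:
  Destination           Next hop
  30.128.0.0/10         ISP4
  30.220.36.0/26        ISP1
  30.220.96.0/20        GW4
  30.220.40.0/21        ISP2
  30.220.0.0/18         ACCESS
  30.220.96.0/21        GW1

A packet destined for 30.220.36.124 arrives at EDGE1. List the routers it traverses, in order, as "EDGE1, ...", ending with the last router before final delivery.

EDGE1, ACCESS

At EDGE1: longest match for 30.220.36.124 is 30.220.0.0/18 -> ACCESS
At ACCESS: longest match for 30.220.36.124 is 30.0.0.0/7 -> LAN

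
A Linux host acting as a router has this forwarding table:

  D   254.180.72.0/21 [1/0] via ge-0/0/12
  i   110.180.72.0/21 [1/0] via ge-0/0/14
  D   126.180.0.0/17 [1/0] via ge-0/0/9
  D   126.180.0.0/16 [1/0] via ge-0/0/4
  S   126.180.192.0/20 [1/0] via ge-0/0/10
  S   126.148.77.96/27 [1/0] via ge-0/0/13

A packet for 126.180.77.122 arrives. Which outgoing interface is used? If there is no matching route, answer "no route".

Routes whose prefix contains 126.180.77.122:
  126.180.0.0/16 (126.180.0.0 - 126.180.255.255) -> ge-0/0/4
  126.180.0.0/17 (126.180.0.0 - 126.180.127.255) -> ge-0/0/9
More-specific entries that do NOT match:
  126.148.77.96/27 (126.148.77.96 - 126.148.77.127) does not contain 126.180.77.122
  254.180.72.0/21 (254.180.72.0 - 254.180.79.255) does not contain 126.180.77.122
  110.180.72.0/21 (110.180.72.0 - 110.180.79.255) does not contain 126.180.77.122
  126.180.192.0/20 (126.180.192.0 - 126.180.207.255) does not contain 126.180.77.122
Longest matching prefix is /17 -> interface ge-0/0/9.

ge-0/0/9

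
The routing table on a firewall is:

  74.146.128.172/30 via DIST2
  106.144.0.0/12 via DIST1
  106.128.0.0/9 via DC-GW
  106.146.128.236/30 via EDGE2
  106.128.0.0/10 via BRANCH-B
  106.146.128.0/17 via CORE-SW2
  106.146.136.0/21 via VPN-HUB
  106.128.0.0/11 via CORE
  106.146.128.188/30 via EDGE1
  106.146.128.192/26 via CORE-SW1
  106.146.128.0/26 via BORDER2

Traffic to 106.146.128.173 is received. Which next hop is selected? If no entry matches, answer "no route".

Routes whose prefix contains 106.146.128.173:
  106.128.0.0/9 (106.128.0.0 - 106.255.255.255) -> DC-GW
  106.128.0.0/10 (106.128.0.0 - 106.191.255.255) -> BRANCH-B
  106.128.0.0/11 (106.128.0.0 - 106.159.255.255) -> CORE
  106.144.0.0/12 (106.144.0.0 - 106.159.255.255) -> DIST1
  106.146.128.0/17 (106.146.128.0 - 106.146.255.255) -> CORE-SW2
More-specific entries that do NOT match:
  74.146.128.172/30 (74.146.128.172 - 74.146.128.175) does not contain 106.146.128.173
  106.146.128.236/30 (106.146.128.236 - 106.146.128.239) does not contain 106.146.128.173
  106.146.128.188/30 (106.146.128.188 - 106.146.128.191) does not contain 106.146.128.173
  106.146.128.192/26 (106.146.128.192 - 106.146.128.255) does not contain 106.146.128.173
  106.146.128.0/26 (106.146.128.0 - 106.146.128.63) does not contain 106.146.128.173
  106.146.136.0/21 (106.146.136.0 - 106.146.143.255) does not contain 106.146.128.173
Longest matching prefix is /17 -> next hop CORE-SW2.

CORE-SW2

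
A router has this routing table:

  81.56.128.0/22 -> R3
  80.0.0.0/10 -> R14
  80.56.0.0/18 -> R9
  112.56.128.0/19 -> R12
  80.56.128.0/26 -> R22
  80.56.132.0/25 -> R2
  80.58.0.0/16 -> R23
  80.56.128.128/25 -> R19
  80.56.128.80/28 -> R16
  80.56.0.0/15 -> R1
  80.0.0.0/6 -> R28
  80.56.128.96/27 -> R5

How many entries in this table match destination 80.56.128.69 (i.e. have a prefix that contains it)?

3

Prefixes containing 80.56.128.69:
  80.0.0.0/6 (80.0.0.0 - 83.255.255.255)
  80.0.0.0/10 (80.0.0.0 - 80.63.255.255)
  80.56.0.0/15 (80.56.0.0 - 80.57.255.255)
Total matching entries: 3.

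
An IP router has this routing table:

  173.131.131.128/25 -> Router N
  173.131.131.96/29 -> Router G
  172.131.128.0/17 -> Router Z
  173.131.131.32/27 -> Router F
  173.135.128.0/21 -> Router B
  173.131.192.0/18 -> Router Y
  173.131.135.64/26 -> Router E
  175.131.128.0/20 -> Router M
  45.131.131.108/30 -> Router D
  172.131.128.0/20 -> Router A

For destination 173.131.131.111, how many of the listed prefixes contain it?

No listed prefix contains 173.131.131.111.
Total matching entries: 0.

0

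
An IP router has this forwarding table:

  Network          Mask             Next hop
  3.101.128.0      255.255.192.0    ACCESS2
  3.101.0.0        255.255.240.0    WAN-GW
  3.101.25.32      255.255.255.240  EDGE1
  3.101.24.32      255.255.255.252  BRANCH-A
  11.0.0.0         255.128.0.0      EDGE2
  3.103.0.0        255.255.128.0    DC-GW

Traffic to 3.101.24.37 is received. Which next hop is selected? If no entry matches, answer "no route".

No entry's prefix contains 3.101.24.37; there is no default route.

no route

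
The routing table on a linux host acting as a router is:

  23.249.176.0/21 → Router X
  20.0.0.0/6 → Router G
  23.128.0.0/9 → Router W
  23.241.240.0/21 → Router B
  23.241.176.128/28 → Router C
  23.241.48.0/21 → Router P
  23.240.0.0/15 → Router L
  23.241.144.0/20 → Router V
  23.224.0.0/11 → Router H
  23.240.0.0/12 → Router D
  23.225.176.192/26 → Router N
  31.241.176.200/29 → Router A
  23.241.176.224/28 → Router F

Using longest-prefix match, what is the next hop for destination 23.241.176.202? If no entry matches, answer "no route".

Router L

Routes whose prefix contains 23.241.176.202:
  20.0.0.0/6 (20.0.0.0 - 23.255.255.255) -> Router G
  23.128.0.0/9 (23.128.0.0 - 23.255.255.255) -> Router W
  23.224.0.0/11 (23.224.0.0 - 23.255.255.255) -> Router H
  23.240.0.0/12 (23.240.0.0 - 23.255.255.255) -> Router D
  23.240.0.0/15 (23.240.0.0 - 23.241.255.255) -> Router L
More-specific entries that do NOT match:
  31.241.176.200/29 (31.241.176.200 - 31.241.176.207) does not contain 23.241.176.202
  23.241.176.128/28 (23.241.176.128 - 23.241.176.143) does not contain 23.241.176.202
  23.241.176.224/28 (23.241.176.224 - 23.241.176.239) does not contain 23.241.176.202
  23.225.176.192/26 (23.225.176.192 - 23.225.176.255) does not contain 23.241.176.202
  23.249.176.0/21 (23.249.176.0 - 23.249.183.255) does not contain 23.241.176.202
  23.241.240.0/21 (23.241.240.0 - 23.241.247.255) does not contain 23.241.176.202
  23.241.48.0/21 (23.241.48.0 - 23.241.55.255) does not contain 23.241.176.202
  23.241.144.0/20 (23.241.144.0 - 23.241.159.255) does not contain 23.241.176.202
Longest matching prefix is /15 -> next hop Router L.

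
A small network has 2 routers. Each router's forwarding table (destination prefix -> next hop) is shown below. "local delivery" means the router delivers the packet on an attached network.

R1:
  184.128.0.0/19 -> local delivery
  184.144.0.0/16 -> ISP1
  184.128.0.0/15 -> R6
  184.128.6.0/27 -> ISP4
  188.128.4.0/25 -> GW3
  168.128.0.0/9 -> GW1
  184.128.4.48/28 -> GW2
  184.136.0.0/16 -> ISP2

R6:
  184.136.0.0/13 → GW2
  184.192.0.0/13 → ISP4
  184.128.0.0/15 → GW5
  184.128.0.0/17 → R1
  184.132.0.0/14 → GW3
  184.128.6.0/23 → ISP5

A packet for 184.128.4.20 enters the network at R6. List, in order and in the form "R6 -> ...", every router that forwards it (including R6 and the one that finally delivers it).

At R6: longest match for 184.128.4.20 is 184.128.0.0/17 -> R1
At R1: longest match for 184.128.4.20 is 184.128.0.0/19 -> local delivery

R6 -> R1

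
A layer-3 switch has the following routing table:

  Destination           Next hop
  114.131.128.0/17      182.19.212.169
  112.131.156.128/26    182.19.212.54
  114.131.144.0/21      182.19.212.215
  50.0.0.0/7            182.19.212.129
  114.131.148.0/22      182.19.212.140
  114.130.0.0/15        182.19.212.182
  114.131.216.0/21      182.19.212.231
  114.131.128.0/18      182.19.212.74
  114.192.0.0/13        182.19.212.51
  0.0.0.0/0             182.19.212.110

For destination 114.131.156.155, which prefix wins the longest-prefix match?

114.131.128.0/18

Entries matching 114.131.156.155:
  0.0.0.0/0 (default, matches everything)
  114.130.0.0/15 (114.130.0.0 - 114.131.255.255)
  114.131.128.0/17 (114.131.128.0 - 114.131.255.255)
  114.131.128.0/18 (114.131.128.0 - 114.131.191.255)
Most specific is 114.131.128.0/18.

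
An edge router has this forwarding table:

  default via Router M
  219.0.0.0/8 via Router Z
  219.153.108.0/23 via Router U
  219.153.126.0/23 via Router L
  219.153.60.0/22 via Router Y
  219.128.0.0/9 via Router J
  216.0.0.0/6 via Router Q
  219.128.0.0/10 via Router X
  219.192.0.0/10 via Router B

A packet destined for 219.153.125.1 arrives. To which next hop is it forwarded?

Routes whose prefix contains 219.153.125.1:
  0.0.0.0/0 (default, matches everything) -> Router M
  216.0.0.0/6 (216.0.0.0 - 219.255.255.255) -> Router Q
  219.0.0.0/8 (219.0.0.0 - 219.255.255.255) -> Router Z
  219.128.0.0/9 (219.128.0.0 - 219.255.255.255) -> Router J
  219.128.0.0/10 (219.128.0.0 - 219.191.255.255) -> Router X
More-specific entries that do NOT match:
  219.153.108.0/23 (219.153.108.0 - 219.153.109.255) does not contain 219.153.125.1
  219.153.126.0/23 (219.153.126.0 - 219.153.127.255) does not contain 219.153.125.1
  219.153.60.0/22 (219.153.60.0 - 219.153.63.255) does not contain 219.153.125.1
Longest matching prefix is /10 -> next hop Router X.

Router X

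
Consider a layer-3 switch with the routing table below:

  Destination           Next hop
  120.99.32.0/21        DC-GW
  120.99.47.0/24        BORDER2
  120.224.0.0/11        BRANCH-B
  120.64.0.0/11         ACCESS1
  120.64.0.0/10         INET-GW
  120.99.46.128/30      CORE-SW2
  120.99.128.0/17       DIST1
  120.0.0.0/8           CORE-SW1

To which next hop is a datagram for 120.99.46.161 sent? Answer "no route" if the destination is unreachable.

Routes whose prefix contains 120.99.46.161:
  120.0.0.0/8 (120.0.0.0 - 120.255.255.255) -> CORE-SW1
  120.64.0.0/10 (120.64.0.0 - 120.127.255.255) -> INET-GW
More-specific entries that do NOT match:
  120.99.46.128/30 (120.99.46.128 - 120.99.46.131) does not contain 120.99.46.161
  120.99.47.0/24 (120.99.47.0 - 120.99.47.255) does not contain 120.99.46.161
  120.99.32.0/21 (120.99.32.0 - 120.99.39.255) does not contain 120.99.46.161
  120.99.128.0/17 (120.99.128.0 - 120.99.255.255) does not contain 120.99.46.161
  120.224.0.0/11 (120.224.0.0 - 120.255.255.255) does not contain 120.99.46.161
  120.64.0.0/11 (120.64.0.0 - 120.95.255.255) does not contain 120.99.46.161
Longest matching prefix is /10 -> next hop INET-GW.

INET-GW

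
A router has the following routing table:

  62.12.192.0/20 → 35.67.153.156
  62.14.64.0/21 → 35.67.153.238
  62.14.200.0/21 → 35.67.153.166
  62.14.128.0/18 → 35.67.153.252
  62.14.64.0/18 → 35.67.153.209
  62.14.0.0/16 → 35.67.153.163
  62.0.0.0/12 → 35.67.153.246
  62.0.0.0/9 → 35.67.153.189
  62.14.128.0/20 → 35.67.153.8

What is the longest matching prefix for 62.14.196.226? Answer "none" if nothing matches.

62.14.0.0/16

Entries matching 62.14.196.226:
  62.0.0.0/9 (62.0.0.0 - 62.127.255.255)
  62.0.0.0/12 (62.0.0.0 - 62.15.255.255)
  62.14.0.0/16 (62.14.0.0 - 62.14.255.255)
Most specific is 62.14.0.0/16.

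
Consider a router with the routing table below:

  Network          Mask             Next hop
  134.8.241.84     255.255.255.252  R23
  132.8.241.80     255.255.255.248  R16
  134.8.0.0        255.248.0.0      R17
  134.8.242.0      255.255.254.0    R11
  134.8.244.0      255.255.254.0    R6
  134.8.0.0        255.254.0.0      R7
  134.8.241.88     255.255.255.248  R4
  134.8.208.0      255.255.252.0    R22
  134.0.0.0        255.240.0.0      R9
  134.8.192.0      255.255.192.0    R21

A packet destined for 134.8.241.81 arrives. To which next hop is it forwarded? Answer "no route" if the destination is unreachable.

R21

Routes whose prefix contains 134.8.241.81:
  134.0.0.0/12 (134.0.0.0 - 134.15.255.255) -> R9
  134.8.0.0/13 (134.8.0.0 - 134.15.255.255) -> R17
  134.8.0.0/15 (134.8.0.0 - 134.9.255.255) -> R7
  134.8.192.0/18 (134.8.192.0 - 134.8.255.255) -> R21
More-specific entries that do NOT match:
  134.8.241.84/30 (134.8.241.84 - 134.8.241.87) does not contain 134.8.241.81
  132.8.241.80/29 (132.8.241.80 - 132.8.241.87) does not contain 134.8.241.81
  134.8.241.88/29 (134.8.241.88 - 134.8.241.95) does not contain 134.8.241.81
  134.8.242.0/23 (134.8.242.0 - 134.8.243.255) does not contain 134.8.241.81
  134.8.244.0/23 (134.8.244.0 - 134.8.245.255) does not contain 134.8.241.81
  134.8.208.0/22 (134.8.208.0 - 134.8.211.255) does not contain 134.8.241.81
Longest matching prefix is /18 -> next hop R21.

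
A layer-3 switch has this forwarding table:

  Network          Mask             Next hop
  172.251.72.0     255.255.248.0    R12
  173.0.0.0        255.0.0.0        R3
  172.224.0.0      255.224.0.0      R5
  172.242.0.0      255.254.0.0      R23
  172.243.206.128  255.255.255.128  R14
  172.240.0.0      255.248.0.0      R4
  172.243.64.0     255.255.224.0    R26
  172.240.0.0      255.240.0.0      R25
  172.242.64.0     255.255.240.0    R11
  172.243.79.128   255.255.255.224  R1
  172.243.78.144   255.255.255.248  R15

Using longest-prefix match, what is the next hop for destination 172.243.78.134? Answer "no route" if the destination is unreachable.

R26

Routes whose prefix contains 172.243.78.134:
  172.224.0.0/11 (172.224.0.0 - 172.255.255.255) -> R5
  172.240.0.0/12 (172.240.0.0 - 172.255.255.255) -> R25
  172.240.0.0/13 (172.240.0.0 - 172.247.255.255) -> R4
  172.242.0.0/15 (172.242.0.0 - 172.243.255.255) -> R23
  172.243.64.0/19 (172.243.64.0 - 172.243.95.255) -> R26
More-specific entries that do NOT match:
  172.243.78.144/29 (172.243.78.144 - 172.243.78.151) does not contain 172.243.78.134
  172.243.79.128/27 (172.243.79.128 - 172.243.79.159) does not contain 172.243.78.134
  172.243.206.128/25 (172.243.206.128 - 172.243.206.255) does not contain 172.243.78.134
  172.251.72.0/21 (172.251.72.0 - 172.251.79.255) does not contain 172.243.78.134
  172.242.64.0/20 (172.242.64.0 - 172.242.79.255) does not contain 172.243.78.134
Longest matching prefix is /19 -> next hop R26.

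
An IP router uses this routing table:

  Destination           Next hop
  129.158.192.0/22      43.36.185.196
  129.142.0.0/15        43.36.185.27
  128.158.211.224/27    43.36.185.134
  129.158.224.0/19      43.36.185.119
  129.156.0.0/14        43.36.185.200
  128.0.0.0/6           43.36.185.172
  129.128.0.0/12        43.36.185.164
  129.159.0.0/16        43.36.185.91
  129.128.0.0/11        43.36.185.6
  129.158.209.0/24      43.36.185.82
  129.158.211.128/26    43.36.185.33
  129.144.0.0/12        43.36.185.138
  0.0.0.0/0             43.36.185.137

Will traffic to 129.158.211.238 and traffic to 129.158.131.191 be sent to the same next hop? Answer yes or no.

yes

129.158.211.238: longest match 129.156.0.0/14 -> 43.36.185.200
129.158.131.191: longest match 129.156.0.0/14 -> 43.36.185.200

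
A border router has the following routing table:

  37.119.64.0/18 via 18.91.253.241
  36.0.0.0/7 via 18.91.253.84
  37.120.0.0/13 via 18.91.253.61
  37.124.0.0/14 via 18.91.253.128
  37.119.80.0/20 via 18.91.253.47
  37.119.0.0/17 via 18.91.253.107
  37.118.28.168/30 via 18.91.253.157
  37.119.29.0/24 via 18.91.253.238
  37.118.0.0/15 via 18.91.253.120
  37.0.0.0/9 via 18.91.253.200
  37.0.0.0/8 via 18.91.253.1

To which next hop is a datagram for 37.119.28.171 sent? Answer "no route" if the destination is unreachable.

Routes whose prefix contains 37.119.28.171:
  36.0.0.0/7 (36.0.0.0 - 37.255.255.255) -> 18.91.253.84
  37.0.0.0/8 (37.0.0.0 - 37.255.255.255) -> 18.91.253.1
  37.0.0.0/9 (37.0.0.0 - 37.127.255.255) -> 18.91.253.200
  37.118.0.0/15 (37.118.0.0 - 37.119.255.255) -> 18.91.253.120
  37.119.0.0/17 (37.119.0.0 - 37.119.127.255) -> 18.91.253.107
More-specific entries that do NOT match:
  37.118.28.168/30 (37.118.28.168 - 37.118.28.171) does not contain 37.119.28.171
  37.119.29.0/24 (37.119.29.0 - 37.119.29.255) does not contain 37.119.28.171
  37.119.80.0/20 (37.119.80.0 - 37.119.95.255) does not contain 37.119.28.171
  37.119.64.0/18 (37.119.64.0 - 37.119.127.255) does not contain 37.119.28.171
Longest matching prefix is /17 -> next hop 18.91.253.107.

18.91.253.107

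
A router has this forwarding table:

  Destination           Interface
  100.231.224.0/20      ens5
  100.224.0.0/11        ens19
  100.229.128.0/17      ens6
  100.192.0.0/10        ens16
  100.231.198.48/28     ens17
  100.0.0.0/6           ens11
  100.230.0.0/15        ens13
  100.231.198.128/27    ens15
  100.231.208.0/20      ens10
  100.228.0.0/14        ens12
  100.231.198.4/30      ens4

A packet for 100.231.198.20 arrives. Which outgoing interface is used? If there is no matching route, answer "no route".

Routes whose prefix contains 100.231.198.20:
  100.0.0.0/6 (100.0.0.0 - 103.255.255.255) -> ens11
  100.192.0.0/10 (100.192.0.0 - 100.255.255.255) -> ens16
  100.224.0.0/11 (100.224.0.0 - 100.255.255.255) -> ens19
  100.228.0.0/14 (100.228.0.0 - 100.231.255.255) -> ens12
  100.230.0.0/15 (100.230.0.0 - 100.231.255.255) -> ens13
More-specific entries that do NOT match:
  100.231.198.4/30 (100.231.198.4 - 100.231.198.7) does not contain 100.231.198.20
  100.231.198.48/28 (100.231.198.48 - 100.231.198.63) does not contain 100.231.198.20
  100.231.198.128/27 (100.231.198.128 - 100.231.198.159) does not contain 100.231.198.20
  100.231.224.0/20 (100.231.224.0 - 100.231.239.255) does not contain 100.231.198.20
  100.231.208.0/20 (100.231.208.0 - 100.231.223.255) does not contain 100.231.198.20
  100.229.128.0/17 (100.229.128.0 - 100.229.255.255) does not contain 100.231.198.20
Longest matching prefix is /15 -> interface ens13.

ens13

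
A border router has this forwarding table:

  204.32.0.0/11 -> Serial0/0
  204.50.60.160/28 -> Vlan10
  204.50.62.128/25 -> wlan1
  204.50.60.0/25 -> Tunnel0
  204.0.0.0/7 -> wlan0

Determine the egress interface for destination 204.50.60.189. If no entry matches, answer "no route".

Serial0/0

Routes whose prefix contains 204.50.60.189:
  204.0.0.0/7 (204.0.0.0 - 205.255.255.255) -> wlan0
  204.32.0.0/11 (204.32.0.0 - 204.63.255.255) -> Serial0/0
More-specific entries that do NOT match:
  204.50.60.160/28 (204.50.60.160 - 204.50.60.175) does not contain 204.50.60.189
  204.50.62.128/25 (204.50.62.128 - 204.50.62.255) does not contain 204.50.60.189
  204.50.60.0/25 (204.50.60.0 - 204.50.60.127) does not contain 204.50.60.189
Longest matching prefix is /11 -> interface Serial0/0.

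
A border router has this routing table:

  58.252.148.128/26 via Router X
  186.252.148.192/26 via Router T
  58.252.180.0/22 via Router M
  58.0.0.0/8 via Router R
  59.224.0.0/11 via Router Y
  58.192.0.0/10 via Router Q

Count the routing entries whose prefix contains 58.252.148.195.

2

Prefixes containing 58.252.148.195:
  58.0.0.0/8 (58.0.0.0 - 58.255.255.255)
  58.192.0.0/10 (58.192.0.0 - 58.255.255.255)
Total matching entries: 2.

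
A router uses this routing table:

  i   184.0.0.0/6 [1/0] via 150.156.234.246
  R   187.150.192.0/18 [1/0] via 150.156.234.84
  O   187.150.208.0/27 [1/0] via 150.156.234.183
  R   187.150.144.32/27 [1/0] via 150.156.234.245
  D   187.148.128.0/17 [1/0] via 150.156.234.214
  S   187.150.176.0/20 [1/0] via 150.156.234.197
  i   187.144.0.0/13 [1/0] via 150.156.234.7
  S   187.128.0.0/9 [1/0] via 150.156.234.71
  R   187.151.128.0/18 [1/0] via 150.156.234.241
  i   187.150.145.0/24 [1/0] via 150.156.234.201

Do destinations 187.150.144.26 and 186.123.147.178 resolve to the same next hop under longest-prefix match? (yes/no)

no

187.150.144.26: longest match 187.144.0.0/13 -> 150.156.234.7
186.123.147.178: longest match 184.0.0.0/6 -> 150.156.234.246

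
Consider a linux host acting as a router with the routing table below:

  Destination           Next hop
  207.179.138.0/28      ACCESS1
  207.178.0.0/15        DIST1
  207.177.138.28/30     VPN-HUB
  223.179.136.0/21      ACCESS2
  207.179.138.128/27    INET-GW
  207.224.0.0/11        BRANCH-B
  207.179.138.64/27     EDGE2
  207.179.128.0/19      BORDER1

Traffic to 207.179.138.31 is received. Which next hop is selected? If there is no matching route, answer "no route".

Routes whose prefix contains 207.179.138.31:
  207.178.0.0/15 (207.178.0.0 - 207.179.255.255) -> DIST1
  207.179.128.0/19 (207.179.128.0 - 207.179.159.255) -> BORDER1
More-specific entries that do NOT match:
  207.177.138.28/30 (207.177.138.28 - 207.177.138.31) does not contain 207.179.138.31
  207.179.138.0/28 (207.179.138.0 - 207.179.138.15) does not contain 207.179.138.31
  207.179.138.128/27 (207.179.138.128 - 207.179.138.159) does not contain 207.179.138.31
  207.179.138.64/27 (207.179.138.64 - 207.179.138.95) does not contain 207.179.138.31
  223.179.136.0/21 (223.179.136.0 - 223.179.143.255) does not contain 207.179.138.31
Longest matching prefix is /19 -> next hop BORDER1.

BORDER1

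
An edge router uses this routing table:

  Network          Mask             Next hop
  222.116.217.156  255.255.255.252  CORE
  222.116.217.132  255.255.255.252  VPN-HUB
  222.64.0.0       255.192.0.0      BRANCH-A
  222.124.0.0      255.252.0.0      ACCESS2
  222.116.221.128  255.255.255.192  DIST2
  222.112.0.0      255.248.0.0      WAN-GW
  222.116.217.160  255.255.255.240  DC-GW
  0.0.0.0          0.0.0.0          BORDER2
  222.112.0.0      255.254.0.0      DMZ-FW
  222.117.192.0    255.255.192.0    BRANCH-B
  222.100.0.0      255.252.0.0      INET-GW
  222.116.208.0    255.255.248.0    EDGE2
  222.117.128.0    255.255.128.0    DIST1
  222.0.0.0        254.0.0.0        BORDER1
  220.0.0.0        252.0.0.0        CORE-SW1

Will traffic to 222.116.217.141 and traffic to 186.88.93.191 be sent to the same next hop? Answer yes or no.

no

222.116.217.141: longest match 222.112.0.0/13 -> WAN-GW
186.88.93.191: longest match 0.0.0.0/0 -> BORDER2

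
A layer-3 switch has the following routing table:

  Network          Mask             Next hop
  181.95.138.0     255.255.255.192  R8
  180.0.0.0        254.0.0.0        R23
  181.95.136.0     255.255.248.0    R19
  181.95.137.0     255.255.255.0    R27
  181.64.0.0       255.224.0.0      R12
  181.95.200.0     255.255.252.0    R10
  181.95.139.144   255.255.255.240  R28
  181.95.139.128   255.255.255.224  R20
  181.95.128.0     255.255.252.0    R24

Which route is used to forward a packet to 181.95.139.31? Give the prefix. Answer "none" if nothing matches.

181.95.136.0/21

Entries matching 181.95.139.31:
  180.0.0.0/7 (180.0.0.0 - 181.255.255.255)
  181.64.0.0/11 (181.64.0.0 - 181.95.255.255)
  181.95.136.0/21 (181.95.136.0 - 181.95.143.255)
Most specific is 181.95.136.0/21.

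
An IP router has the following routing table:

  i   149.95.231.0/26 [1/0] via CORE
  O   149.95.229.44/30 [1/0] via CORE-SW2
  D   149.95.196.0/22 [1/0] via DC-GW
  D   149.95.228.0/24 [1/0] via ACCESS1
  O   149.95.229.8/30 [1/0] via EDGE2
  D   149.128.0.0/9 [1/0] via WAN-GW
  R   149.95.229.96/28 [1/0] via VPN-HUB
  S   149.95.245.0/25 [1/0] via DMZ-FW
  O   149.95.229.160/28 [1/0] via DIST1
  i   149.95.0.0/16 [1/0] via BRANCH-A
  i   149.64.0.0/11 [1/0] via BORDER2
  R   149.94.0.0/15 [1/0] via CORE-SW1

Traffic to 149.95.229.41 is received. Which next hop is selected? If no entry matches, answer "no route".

Routes whose prefix contains 149.95.229.41:
  149.64.0.0/11 (149.64.0.0 - 149.95.255.255) -> BORDER2
  149.94.0.0/15 (149.94.0.0 - 149.95.255.255) -> CORE-SW1
  149.95.0.0/16 (149.95.0.0 - 149.95.255.255) -> BRANCH-A
More-specific entries that do NOT match:
  149.95.229.44/30 (149.95.229.44 - 149.95.229.47) does not contain 149.95.229.41
  149.95.229.8/30 (149.95.229.8 - 149.95.229.11) does not contain 149.95.229.41
  149.95.229.96/28 (149.95.229.96 - 149.95.229.111) does not contain 149.95.229.41
  149.95.229.160/28 (149.95.229.160 - 149.95.229.175) does not contain 149.95.229.41
  149.95.231.0/26 (149.95.231.0 - 149.95.231.63) does not contain 149.95.229.41
  149.95.245.0/25 (149.95.245.0 - 149.95.245.127) does not contain 149.95.229.41
  149.95.228.0/24 (149.95.228.0 - 149.95.228.255) does not contain 149.95.229.41
  149.95.196.0/22 (149.95.196.0 - 149.95.199.255) does not contain 149.95.229.41
Longest matching prefix is /16 -> next hop BRANCH-A.

BRANCH-A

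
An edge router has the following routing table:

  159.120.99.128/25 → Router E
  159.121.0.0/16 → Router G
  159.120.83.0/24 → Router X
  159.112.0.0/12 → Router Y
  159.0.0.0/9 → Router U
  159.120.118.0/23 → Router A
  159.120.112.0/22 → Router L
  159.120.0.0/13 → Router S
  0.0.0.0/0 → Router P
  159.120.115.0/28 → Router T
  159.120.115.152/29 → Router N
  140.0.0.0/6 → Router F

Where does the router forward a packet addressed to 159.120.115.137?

Router L

Routes whose prefix contains 159.120.115.137:
  0.0.0.0/0 (default, matches everything) -> Router P
  159.0.0.0/9 (159.0.0.0 - 159.127.255.255) -> Router U
  159.112.0.0/12 (159.112.0.0 - 159.127.255.255) -> Router Y
  159.120.0.0/13 (159.120.0.0 - 159.127.255.255) -> Router S
  159.120.112.0/22 (159.120.112.0 - 159.120.115.255) -> Router L
More-specific entries that do NOT match:
  159.120.115.152/29 (159.120.115.152 - 159.120.115.159) does not contain 159.120.115.137
  159.120.115.0/28 (159.120.115.0 - 159.120.115.15) does not contain 159.120.115.137
  159.120.99.128/25 (159.120.99.128 - 159.120.99.255) does not contain 159.120.115.137
  159.120.83.0/24 (159.120.83.0 - 159.120.83.255) does not contain 159.120.115.137
  159.120.118.0/23 (159.120.118.0 - 159.120.119.255) does not contain 159.120.115.137
Longest matching prefix is /22 -> next hop Router L.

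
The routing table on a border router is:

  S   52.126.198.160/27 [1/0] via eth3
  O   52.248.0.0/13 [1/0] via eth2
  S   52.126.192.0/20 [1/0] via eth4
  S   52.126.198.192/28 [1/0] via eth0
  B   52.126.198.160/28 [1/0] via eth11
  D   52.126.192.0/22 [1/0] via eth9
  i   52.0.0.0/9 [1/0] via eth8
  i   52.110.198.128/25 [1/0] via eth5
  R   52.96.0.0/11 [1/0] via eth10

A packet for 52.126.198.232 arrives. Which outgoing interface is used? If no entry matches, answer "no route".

eth4

Routes whose prefix contains 52.126.198.232:
  52.0.0.0/9 (52.0.0.0 - 52.127.255.255) -> eth8
  52.96.0.0/11 (52.96.0.0 - 52.127.255.255) -> eth10
  52.126.192.0/20 (52.126.192.0 - 52.126.207.255) -> eth4
More-specific entries that do NOT match:
  52.126.198.192/28 (52.126.198.192 - 52.126.198.207) does not contain 52.126.198.232
  52.126.198.160/28 (52.126.198.160 - 52.126.198.175) does not contain 52.126.198.232
  52.126.198.160/27 (52.126.198.160 - 52.126.198.191) does not contain 52.126.198.232
  52.110.198.128/25 (52.110.198.128 - 52.110.198.255) does not contain 52.126.198.232
  52.126.192.0/22 (52.126.192.0 - 52.126.195.255) does not contain 52.126.198.232
Longest matching prefix is /20 -> interface eth4.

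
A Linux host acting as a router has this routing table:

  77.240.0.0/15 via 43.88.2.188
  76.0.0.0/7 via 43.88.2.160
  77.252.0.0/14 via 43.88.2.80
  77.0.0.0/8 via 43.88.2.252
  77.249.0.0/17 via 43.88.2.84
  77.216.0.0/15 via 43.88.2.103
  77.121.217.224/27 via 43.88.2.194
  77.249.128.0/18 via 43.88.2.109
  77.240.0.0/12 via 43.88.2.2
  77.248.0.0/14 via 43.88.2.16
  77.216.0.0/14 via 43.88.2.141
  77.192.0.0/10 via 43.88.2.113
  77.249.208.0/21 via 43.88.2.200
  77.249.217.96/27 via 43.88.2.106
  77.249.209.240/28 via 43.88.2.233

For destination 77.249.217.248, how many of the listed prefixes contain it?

5

Prefixes containing 77.249.217.248:
  76.0.0.0/7 (76.0.0.0 - 77.255.255.255)
  77.0.0.0/8 (77.0.0.0 - 77.255.255.255)
  77.192.0.0/10 (77.192.0.0 - 77.255.255.255)
  77.240.0.0/12 (77.240.0.0 - 77.255.255.255)
  77.248.0.0/14 (77.248.0.0 - 77.251.255.255)
Total matching entries: 5.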